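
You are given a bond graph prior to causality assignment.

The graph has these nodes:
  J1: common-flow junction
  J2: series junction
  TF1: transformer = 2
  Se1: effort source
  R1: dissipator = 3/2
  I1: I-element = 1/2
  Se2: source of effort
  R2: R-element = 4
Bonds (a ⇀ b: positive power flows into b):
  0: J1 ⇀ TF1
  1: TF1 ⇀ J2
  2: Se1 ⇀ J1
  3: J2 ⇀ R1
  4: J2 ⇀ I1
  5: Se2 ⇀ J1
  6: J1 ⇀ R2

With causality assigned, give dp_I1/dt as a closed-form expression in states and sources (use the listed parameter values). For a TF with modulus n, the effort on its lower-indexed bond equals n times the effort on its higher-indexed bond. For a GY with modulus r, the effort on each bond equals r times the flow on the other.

dp_I1/dt = E_Se1/2 + E_Se2/2 - 5*p_I1

β2 |J1  (Se1 fixes effort; stroke away)
β5 |J1  (Se2: effort source, stroke at far end)
β4 |I1  (I1 outputs flow p/I1)
β1 |J2  (common-f at J2 fixed by 4)
β3 |J2  (common-f at J2 fixed by 4)
β0 |TF1  (TF1: transformer flips bond 1)
β6 |J1  (J1: bond 0 brought flow, rest push out)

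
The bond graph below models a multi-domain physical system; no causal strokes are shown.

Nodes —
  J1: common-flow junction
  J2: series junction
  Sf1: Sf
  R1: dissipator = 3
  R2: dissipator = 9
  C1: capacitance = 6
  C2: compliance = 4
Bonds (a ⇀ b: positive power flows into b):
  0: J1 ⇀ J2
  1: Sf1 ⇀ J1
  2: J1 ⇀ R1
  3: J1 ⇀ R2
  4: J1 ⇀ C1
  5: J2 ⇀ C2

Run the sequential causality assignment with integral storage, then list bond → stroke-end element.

b0 stroke at J1
b1 stroke at Sf1
b2 stroke at J1
b3 stroke at J1
b4 stroke at J1
b5 stroke at J2

b1 stroke→Sf1  (Sf1 fixes flow; stroke at Sf1)
b0 stroke→J1  (common-f at J1 fixed by 1)
b2 stroke→J1  (common-f at J1 fixed by 1)
b3 stroke→J1  (J1: bond 1 brought flow, rest push out)
b4 stroke→J1  (1-jn J1 has f-setter on 1)
b5 stroke→J2  (1-jn J2 has f-setter on 0)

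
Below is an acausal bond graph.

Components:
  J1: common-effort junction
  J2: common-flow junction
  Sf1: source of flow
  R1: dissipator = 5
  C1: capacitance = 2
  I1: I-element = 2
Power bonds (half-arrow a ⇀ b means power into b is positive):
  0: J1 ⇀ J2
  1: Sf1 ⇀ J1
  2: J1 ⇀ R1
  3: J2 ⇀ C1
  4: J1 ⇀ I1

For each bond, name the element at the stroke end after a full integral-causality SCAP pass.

#1 →Sf1  (Sf1: flow source, stroke at near end)
#3 →J2  (C1 outputs effort q/C1)
#0 →J1  (closing 1-jn rule on J2)
#2 →R1  (J1: bond 0 brought effort, rest push out)
#4 →I1  (common-e at J1 fixed by 0)

bond 0 |J1
bond 1 |Sf1
bond 2 |R1
bond 3 |J2
bond 4 |I1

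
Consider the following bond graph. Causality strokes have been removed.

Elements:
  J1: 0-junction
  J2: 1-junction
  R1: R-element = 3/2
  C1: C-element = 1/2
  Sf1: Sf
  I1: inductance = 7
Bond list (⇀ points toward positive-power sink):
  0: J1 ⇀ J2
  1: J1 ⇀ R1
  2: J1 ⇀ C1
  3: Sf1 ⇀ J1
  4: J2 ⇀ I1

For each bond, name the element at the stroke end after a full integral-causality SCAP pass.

b3 →Sf1  (Sf1 (Sf) sets flow on bond)
b2 →J1  (C1: C, integral causality)
b0 →J2  (0-jn J1 has e-setter on 2)
b1 →R1  (J1: bond 2 brought effort, rest push out)
b4 →I1  (closing 1-jn rule on J2)

bond 0 stroke→J2
bond 1 stroke→R1
bond 2 stroke→J1
bond 3 stroke→Sf1
bond 4 stroke→I1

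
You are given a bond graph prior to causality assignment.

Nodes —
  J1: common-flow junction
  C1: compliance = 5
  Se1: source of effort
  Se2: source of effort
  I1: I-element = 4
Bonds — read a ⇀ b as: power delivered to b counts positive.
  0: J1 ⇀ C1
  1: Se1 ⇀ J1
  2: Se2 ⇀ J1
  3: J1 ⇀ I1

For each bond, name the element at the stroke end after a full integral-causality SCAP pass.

bond 1 |J1  (source Se1 imposes e)
bond 2 |J1  (Se2 (Se) sets effort on bond)
bond 0 |J1  (prefer integral on C1)
bond 3 |I1  (J1: last free bond brings flow in)

b0 |J1
b1 |J1
b2 |J1
b3 |I1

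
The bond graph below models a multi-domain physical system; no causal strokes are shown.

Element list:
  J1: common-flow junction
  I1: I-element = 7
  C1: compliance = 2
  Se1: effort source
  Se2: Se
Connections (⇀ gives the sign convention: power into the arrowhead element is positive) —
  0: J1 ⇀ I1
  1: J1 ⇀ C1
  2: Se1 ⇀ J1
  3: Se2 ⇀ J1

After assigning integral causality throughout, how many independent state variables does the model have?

2  (C1, I1 all integral)

β2 →J1  (Se1 (Se) sets effort on bond)
β3 →J1  (Se2 fixes effort; stroke away)
β0 →I1  (I1 outputs flow p/I1)
β1 →J1  (common-f at J1 fixed by 0)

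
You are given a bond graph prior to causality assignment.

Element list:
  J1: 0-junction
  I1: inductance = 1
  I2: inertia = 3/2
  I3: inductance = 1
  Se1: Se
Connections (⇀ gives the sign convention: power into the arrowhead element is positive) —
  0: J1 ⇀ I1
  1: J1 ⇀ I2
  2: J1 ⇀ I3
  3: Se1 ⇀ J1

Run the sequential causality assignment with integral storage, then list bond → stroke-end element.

#3 stroke at J1  (Se1 fixes effort; stroke away)
#0 stroke at I1  (J1: bond 3 brought effort, rest push out)
#1 stroke at I2  (J1 effort already set via bond 3)
#2 stroke at I3  (J1 effort already set via bond 3)

#0 stroke at I1
#1 stroke at I2
#2 stroke at I3
#3 stroke at J1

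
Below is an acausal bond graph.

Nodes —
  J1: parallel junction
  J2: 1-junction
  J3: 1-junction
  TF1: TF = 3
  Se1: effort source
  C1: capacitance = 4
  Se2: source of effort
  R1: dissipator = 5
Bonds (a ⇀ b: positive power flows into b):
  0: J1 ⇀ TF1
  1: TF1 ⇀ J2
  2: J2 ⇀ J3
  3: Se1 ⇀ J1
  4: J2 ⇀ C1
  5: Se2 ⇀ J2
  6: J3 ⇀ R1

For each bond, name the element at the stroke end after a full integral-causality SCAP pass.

bond 0 →TF1
bond 1 →J2
bond 2 →J3
bond 3 →J1
bond 4 →J2
bond 5 →J2
bond 6 →R1

bond 3 →J1  (Se1 (Se) sets effort on bond)
bond 5 →J2  (Se2 fixes effort; stroke away)
bond 0 →TF1  (common-e at J1 fixed by 3)
bond 1 →J2  (through TF1, causality passes straight; one stroke at TF1)
bond 4 →J2  (C1: C, integral causality)
bond 2 →J3  (closing 1-jn rule on J2)
bond 6 →R1  (only one flow-in slot at J3)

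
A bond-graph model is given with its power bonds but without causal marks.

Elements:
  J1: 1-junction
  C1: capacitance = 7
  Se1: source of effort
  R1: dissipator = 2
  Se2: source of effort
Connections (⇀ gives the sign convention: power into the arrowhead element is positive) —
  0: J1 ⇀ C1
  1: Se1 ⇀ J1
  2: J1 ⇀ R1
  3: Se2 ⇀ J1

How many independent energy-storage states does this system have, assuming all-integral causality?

1  (C1 all integral)

β1 →J1  (Se1: effort source, stroke at far end)
β3 →J1  (source Se2 imposes e)
β0 →J1  (prefer integral on C1)
β2 →R1  (J1: last free bond brings flow in)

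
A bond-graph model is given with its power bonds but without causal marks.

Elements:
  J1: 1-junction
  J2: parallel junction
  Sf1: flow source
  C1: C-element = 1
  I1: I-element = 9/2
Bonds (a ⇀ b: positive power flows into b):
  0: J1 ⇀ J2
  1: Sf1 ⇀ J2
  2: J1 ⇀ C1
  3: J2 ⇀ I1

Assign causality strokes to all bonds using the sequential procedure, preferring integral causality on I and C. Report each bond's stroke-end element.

bond 1 →Sf1  (source Sf1 imposes f)
bond 2 →J1  (prefer integral on C1)
bond 0 →J2  (closing 1-jn rule on J1)
bond 3 →I1  (J2: bond 0 brought effort, rest push out)

β0 stroke→J2
β1 stroke→Sf1
β2 stroke→J1
β3 stroke→I1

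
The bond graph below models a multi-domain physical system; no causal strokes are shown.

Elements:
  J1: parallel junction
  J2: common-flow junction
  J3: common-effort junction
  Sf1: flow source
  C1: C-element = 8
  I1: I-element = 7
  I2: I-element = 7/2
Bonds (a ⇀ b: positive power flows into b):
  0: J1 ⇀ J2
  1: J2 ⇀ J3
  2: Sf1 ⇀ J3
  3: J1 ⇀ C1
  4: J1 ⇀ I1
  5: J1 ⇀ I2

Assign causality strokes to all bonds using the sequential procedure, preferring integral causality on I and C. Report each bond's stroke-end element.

β2 |Sf1  (Sf1 (Sf) sets flow on bond)
β1 |J3  (J3: last free bond brings effort in)
β0 |J2  (J2 flow already set via bond 1)
β3 |J1  (C1 outputs effort q/C1)
β4 |I1  (common-e at J1 fixed by 3)
β5 |I2  (J1 effort already set via bond 3)

#0 stroke at J2
#1 stroke at J3
#2 stroke at Sf1
#3 stroke at J1
#4 stroke at I1
#5 stroke at I2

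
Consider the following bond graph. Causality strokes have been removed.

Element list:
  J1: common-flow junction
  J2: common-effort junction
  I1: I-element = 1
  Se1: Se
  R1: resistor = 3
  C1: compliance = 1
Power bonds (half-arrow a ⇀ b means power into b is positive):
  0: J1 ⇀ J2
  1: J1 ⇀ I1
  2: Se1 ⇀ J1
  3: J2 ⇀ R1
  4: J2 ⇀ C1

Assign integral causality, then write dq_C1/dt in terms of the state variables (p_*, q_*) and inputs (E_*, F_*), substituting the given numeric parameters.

#2 →J1  (Se1 fixes effort; stroke away)
#1 →I1  (prefer integral on I1)
#0 →J1  (1-jn J1 has f-setter on 1)
#4 →J2  (C1 integral (e out))
#3 →R1  (J2 effort already set via bond 4)

dq_C1/dt = p_I1 - q_C1/3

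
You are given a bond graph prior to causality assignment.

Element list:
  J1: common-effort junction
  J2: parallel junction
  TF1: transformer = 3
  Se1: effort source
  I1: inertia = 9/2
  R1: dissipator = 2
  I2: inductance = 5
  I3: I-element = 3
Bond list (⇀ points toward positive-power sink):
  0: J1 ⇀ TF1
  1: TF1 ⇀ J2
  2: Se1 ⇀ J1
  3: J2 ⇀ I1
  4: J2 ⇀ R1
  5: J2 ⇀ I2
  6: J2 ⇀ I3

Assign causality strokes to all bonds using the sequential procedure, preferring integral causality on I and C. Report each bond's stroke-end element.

β2 stroke→J1  (Se1 fixes effort; stroke away)
β0 stroke→TF1  (common-e at J1 fixed by 2)
β1 stroke→J2  (TF1 one-in-one-out from 0)
β3 stroke→I1  (0-jn J2 has e-setter on 1)
β4 stroke→R1  (0-jn J2 has e-setter on 1)
β5 stroke→I2  (J2: bond 1 brought effort, rest push out)
β6 stroke→I3  (0-jn J2 has e-setter on 1)

bond 0 →TF1
bond 1 →J2
bond 2 →J1
bond 3 →I1
bond 4 →R1
bond 5 →I2
bond 6 →I3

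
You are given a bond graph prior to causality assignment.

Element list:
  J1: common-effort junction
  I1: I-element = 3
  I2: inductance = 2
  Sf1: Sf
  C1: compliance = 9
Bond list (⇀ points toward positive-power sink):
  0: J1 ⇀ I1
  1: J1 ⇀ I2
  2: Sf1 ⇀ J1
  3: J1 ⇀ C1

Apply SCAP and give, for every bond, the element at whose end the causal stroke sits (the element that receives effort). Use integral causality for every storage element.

b0 |I1
b1 |I2
b2 |Sf1
b3 |J1

β2 stroke→Sf1  (Sf1 fixes flow; stroke at Sf1)
β0 stroke→I1  (prefer integral on I1)
β1 stroke→I2  (I2 integral (f out))
β3 stroke→J1  (J1 needs exactly one e-in)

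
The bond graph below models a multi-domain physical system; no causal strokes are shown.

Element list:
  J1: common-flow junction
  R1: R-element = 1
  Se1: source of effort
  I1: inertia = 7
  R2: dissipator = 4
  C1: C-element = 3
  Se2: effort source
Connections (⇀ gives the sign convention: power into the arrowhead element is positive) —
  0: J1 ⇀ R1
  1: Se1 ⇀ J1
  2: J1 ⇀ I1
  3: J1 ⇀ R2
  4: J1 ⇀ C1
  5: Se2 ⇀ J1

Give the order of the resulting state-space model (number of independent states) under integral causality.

β1 →J1  (Se1 (Se) sets effort on bond)
β5 →J1  (Se2: effort source, stroke at far end)
β2 →I1  (I1 integral (f out))
β0 →J1  (1-jn J1 has f-setter on 2)
β3 →J1  (J1 flow already set via bond 2)
β4 →J1  (J1 flow already set via bond 2)

2  (C1, I1 all integral)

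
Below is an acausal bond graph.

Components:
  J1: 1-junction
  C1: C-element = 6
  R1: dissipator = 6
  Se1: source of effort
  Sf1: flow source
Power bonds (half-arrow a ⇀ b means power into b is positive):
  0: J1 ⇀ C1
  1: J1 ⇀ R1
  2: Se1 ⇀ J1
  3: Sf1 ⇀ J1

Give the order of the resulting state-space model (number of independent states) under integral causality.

1  (C1 all integral)

b2 |J1  (Se1: effort source, stroke at far end)
b3 |Sf1  (Sf1: flow source, stroke at near end)
b0 |J1  (J1: bond 3 brought flow, rest push out)
b1 |J1  (J1: bond 3 brought flow, rest push out)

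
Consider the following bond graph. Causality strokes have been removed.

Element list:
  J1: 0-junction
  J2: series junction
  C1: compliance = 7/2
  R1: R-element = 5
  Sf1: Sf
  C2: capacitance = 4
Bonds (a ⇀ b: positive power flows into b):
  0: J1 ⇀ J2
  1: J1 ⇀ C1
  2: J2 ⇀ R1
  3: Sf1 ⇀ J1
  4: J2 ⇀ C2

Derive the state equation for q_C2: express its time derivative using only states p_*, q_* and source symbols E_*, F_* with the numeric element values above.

b3 →Sf1  (Sf1 (Sf) sets flow on bond)
b1 →J1  (C1 outputs effort q/C1)
b0 →J2  (J1 effort already set via bond 1)
b4 →J2  (C2 integral (e out))
b2 →R1  (only one flow-in slot at J2)

dq_C2/dt = 2*q_C1/35 - q_C2/20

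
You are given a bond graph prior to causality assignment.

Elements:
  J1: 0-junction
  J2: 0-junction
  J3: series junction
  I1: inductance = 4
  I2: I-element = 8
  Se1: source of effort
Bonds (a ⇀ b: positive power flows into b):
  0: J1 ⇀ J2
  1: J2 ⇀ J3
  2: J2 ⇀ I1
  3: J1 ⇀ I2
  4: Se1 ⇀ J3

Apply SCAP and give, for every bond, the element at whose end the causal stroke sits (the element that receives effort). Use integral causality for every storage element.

#0 stroke→J1
#1 stroke→J2
#2 stroke→I1
#3 stroke→I2
#4 stroke→J3

bond 4 |J3  (Se1: effort source, stroke at far end)
bond 1 |J2  (closing 1-jn rule on J3)
bond 0 |J1  (0-jn J2 has e-setter on 1)
bond 2 |I1  (J2 effort already set via bond 1)
bond 3 |I2  (J1: bond 0 brought effort, rest push out)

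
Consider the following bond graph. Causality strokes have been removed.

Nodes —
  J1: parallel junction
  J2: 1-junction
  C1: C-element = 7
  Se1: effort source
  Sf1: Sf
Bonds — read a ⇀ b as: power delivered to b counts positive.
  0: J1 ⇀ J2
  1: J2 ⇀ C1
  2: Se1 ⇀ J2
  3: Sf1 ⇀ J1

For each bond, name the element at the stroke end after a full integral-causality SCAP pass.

b2 stroke→J2  (Se1 (Se) sets effort on bond)
b3 stroke→Sf1  (Sf1: flow source, stroke at near end)
b0 stroke→J1  (J1: last free bond brings effort in)
b1 stroke→J2  (J2: bond 0 brought flow, rest push out)

b0 stroke→J1
b1 stroke→J2
b2 stroke→J2
b3 stroke→Sf1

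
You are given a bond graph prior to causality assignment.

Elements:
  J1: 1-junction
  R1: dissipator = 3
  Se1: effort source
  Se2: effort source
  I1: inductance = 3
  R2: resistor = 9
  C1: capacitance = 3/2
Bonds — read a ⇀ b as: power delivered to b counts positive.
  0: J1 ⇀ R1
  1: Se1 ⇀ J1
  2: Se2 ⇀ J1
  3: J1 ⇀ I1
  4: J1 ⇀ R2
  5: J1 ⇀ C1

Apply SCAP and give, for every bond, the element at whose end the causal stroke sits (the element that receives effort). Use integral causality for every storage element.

bond 0 |J1
bond 1 |J1
bond 2 |J1
bond 3 |I1
bond 4 |J1
bond 5 |J1

bond 1 stroke→J1  (source Se1 imposes e)
bond 2 stroke→J1  (Se2: effort source, stroke at far end)
bond 3 stroke→I1  (I1: I, integral causality)
bond 0 stroke→J1  (J1 flow already set via bond 3)
bond 4 stroke→J1  (J1: bond 3 brought flow, rest push out)
bond 5 stroke→J1  (1-jn J1 has f-setter on 3)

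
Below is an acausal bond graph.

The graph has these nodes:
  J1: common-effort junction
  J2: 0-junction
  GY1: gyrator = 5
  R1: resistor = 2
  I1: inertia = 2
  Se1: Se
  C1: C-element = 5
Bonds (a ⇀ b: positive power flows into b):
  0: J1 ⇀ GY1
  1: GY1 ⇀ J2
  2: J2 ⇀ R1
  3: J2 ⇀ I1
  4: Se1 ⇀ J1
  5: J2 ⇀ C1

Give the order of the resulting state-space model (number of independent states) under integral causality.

b4 →J1  (source Se1 imposes e)
b0 →GY1  (J1 effort already set via bond 4)
b1 →GY1  (GY GY1: same side as bond 0)
b3 →I1  (I1 outputs flow p/I1)
b5 →J2  (C1: C, integral causality)
b2 →R1  (J2 effort already set via bond 5)

2  (C1, I1 all integral)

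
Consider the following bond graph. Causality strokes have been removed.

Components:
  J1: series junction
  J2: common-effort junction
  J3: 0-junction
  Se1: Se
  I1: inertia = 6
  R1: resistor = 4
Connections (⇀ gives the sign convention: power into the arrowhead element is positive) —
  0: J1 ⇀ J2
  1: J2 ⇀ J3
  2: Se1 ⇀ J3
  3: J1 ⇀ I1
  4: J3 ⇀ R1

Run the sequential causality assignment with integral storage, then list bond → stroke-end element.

β0 →J1
β1 →J2
β2 →J3
β3 →I1
β4 →R1

b2 |J3  (Se1: effort source, stroke at far end)
b1 |J2  (0-jn J3 has e-setter on 2)
b4 |R1  (J3 effort already set via bond 2)
b0 |J1  (J2: bond 1 brought effort, rest push out)
b3 |I1  (J1: last free bond brings flow in)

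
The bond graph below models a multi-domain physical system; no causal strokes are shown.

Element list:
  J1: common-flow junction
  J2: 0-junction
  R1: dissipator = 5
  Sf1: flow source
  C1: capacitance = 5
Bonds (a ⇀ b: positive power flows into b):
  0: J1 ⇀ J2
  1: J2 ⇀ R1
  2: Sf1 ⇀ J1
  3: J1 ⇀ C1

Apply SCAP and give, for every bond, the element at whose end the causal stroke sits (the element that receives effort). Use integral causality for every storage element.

#2 →Sf1  (source Sf1 imposes f)
#0 →J1  (1-jn J1 has f-setter on 2)
#3 →J1  (common-f at J1 fixed by 2)
#1 →J2  (J2 needs exactly one e-in)

b0 |J1
b1 |J2
b2 |Sf1
b3 |J1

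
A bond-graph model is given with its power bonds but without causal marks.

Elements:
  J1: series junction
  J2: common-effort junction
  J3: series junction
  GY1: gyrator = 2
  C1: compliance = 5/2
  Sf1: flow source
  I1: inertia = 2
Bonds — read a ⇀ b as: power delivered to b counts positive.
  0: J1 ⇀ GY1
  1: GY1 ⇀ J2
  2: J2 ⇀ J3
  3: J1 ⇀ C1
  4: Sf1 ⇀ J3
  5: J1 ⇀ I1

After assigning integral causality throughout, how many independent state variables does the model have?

2  (C1, I1 all integral)

bond 4 |Sf1  (Sf1: flow source, stroke at near end)
bond 2 |J3  (J3 flow already set via bond 4)
bond 1 |J2  (only one effort-in slot at J2)
bond 0 |J1  (GY1 both-in/both-out from 1)
bond 3 |J1  (C1 outputs effort q/C1)
bond 5 |I1  (only one flow-in slot at J1)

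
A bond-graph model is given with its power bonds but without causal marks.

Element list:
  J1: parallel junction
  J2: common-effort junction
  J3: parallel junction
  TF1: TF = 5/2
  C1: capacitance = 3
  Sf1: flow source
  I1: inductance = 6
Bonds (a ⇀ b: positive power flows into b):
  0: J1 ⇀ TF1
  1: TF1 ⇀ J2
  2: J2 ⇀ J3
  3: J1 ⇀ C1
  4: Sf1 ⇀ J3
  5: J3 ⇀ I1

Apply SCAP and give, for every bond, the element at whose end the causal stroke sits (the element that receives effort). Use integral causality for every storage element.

#4 stroke→Sf1  (Sf1: flow source, stroke at near end)
#3 stroke→J1  (C1: C, integral causality)
#0 stroke→TF1  (common-e at J1 fixed by 3)
#1 stroke→J2  (TF TF1: opposite of bond 0)
#2 stroke→J3  (J2 effort already set via bond 1)
#5 stroke→I1  (J3: bond 2 brought effort, rest push out)

β0 →TF1
β1 →J2
β2 →J3
β3 →J1
β4 →Sf1
β5 →I1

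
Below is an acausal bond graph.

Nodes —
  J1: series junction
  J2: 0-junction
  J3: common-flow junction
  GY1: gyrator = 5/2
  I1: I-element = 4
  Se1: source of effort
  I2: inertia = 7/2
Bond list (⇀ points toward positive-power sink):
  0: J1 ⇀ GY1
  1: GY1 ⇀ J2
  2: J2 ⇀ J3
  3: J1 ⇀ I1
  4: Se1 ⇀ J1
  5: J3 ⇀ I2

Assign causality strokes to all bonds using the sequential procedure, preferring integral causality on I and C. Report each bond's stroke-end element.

b0 stroke at J1
b1 stroke at J2
b2 stroke at J3
b3 stroke at I1
b4 stroke at J1
b5 stroke at I2

bond 4 |J1  (source Se1 imposes e)
bond 3 |I1  (prefer integral on I1)
bond 0 |J1  (J1: bond 3 brought flow, rest push out)
bond 1 |J2  (through GY1, causality inverts; strokes same side of GY1)
bond 2 |J3  (J2 effort already set via bond 1)
bond 5 |I2  (closing 1-jn rule on J3)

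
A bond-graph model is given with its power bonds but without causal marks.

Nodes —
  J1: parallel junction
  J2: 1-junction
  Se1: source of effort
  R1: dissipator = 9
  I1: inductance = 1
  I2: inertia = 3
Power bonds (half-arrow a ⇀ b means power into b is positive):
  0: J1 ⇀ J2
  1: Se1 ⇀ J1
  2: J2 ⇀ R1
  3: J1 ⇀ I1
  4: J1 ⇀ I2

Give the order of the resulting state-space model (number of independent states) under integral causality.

2  (I1, I2 all integral)

bond 1 stroke→J1  (Se1: effort source, stroke at far end)
bond 0 stroke→J2  (common-e at J1 fixed by 1)
bond 3 stroke→I1  (common-e at J1 fixed by 1)
bond 4 stroke→I2  (common-e at J1 fixed by 1)
bond 2 stroke→R1  (J2: last free bond brings flow in)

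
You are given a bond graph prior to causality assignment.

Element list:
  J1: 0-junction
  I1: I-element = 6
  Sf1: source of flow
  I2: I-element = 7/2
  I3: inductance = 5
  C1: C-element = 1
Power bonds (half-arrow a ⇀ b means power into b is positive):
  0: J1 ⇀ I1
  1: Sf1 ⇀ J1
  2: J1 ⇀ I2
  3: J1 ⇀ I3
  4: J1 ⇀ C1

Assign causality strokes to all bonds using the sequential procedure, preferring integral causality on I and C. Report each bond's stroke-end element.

#1 stroke→Sf1  (source Sf1 imposes f)
#0 stroke→I1  (I1: I, integral causality)
#2 stroke→I2  (I2 integral (f out))
#3 stroke→I3  (I3 outputs flow p/I3)
#4 stroke→J1  (closing 0-jn rule on J1)

bond 0 stroke→I1
bond 1 stroke→Sf1
bond 2 stroke→I2
bond 3 stroke→I3
bond 4 stroke→J1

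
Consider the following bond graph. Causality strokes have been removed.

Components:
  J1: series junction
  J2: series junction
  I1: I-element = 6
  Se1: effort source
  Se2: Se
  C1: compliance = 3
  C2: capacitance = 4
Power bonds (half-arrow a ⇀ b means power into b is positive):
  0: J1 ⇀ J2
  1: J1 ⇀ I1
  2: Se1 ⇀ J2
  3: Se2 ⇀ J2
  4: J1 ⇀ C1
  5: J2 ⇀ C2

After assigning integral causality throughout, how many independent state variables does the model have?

3  (C1, C2, I1 all integral)

b2 |J2  (source Se1 imposes e)
b3 |J2  (Se2 (Se) sets effort on bond)
b1 |I1  (prefer integral on I1)
b0 |J1  (common-f at J1 fixed by 1)
b4 |J1  (common-f at J1 fixed by 1)
b5 |J2  (J2 flow already set via bond 0)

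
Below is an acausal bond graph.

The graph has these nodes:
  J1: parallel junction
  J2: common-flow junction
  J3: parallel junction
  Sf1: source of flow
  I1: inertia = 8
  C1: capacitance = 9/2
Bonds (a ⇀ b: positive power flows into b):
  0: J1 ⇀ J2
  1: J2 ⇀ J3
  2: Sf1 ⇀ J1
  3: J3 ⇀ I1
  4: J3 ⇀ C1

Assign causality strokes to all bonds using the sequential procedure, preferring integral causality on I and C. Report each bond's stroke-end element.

#0 stroke at J1
#1 stroke at J2
#2 stroke at Sf1
#3 stroke at I1
#4 stroke at J3

β2 stroke at Sf1  (source Sf1 imposes f)
β0 stroke at J1  (only one effort-in slot at J1)
β1 stroke at J2  (1-jn J2 has f-setter on 0)
β3 stroke at I1  (I1 integral (f out))
β4 stroke at J3  (closing 0-jn rule on J3)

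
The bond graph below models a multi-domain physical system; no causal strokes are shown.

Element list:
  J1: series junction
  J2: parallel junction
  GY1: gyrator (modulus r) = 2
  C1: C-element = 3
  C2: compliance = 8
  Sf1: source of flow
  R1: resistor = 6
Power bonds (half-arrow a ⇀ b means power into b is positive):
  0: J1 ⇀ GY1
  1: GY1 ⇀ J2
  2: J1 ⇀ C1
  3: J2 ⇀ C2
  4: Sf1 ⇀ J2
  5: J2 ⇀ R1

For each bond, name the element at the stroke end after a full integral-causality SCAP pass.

b4 |Sf1  (Sf1: flow source, stroke at near end)
b2 |J1  (prefer integral on C1)
b0 |GY1  (J1 needs exactly one f-in)
b1 |GY1  (GY1: gyrator matches bond 0)
b3 |J2  (C2 integral (e out))
b5 |R1  (common-e at J2 fixed by 3)

bond 0 |GY1
bond 1 |GY1
bond 2 |J1
bond 3 |J2
bond 4 |Sf1
bond 5 |R1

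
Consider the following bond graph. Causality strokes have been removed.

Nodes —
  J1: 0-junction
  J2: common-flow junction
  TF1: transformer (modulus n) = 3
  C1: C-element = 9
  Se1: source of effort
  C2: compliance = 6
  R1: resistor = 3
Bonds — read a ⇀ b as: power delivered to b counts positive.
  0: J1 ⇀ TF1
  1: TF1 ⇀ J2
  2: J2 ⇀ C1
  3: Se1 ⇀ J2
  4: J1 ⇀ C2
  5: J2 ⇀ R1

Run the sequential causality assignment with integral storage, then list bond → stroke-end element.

#0 →TF1
#1 →J2
#2 →J2
#3 →J2
#4 →J1
#5 →R1

b3 stroke at J2  (source Se1 imposes e)
b2 stroke at J2  (C1 outputs effort q/C1)
b4 stroke at J1  (C2: C, integral causality)
b0 stroke at TF1  (J1: bond 4 brought effort, rest push out)
b1 stroke at J2  (TF1 one-in-one-out from 0)
b5 stroke at R1  (J2: last free bond brings flow in)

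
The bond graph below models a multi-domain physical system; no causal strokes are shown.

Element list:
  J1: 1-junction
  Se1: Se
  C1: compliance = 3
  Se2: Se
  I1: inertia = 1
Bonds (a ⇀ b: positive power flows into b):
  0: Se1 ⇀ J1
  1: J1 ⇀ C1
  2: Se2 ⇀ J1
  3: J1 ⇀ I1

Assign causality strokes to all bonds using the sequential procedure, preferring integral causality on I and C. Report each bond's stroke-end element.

bond 0 →J1  (Se1: effort source, stroke at far end)
bond 2 →J1  (Se2: effort source, stroke at far end)
bond 1 →J1  (prefer integral on C1)
bond 3 →I1  (only one flow-in slot at J1)

b0 stroke→J1
b1 stroke→J1
b2 stroke→J1
b3 stroke→I1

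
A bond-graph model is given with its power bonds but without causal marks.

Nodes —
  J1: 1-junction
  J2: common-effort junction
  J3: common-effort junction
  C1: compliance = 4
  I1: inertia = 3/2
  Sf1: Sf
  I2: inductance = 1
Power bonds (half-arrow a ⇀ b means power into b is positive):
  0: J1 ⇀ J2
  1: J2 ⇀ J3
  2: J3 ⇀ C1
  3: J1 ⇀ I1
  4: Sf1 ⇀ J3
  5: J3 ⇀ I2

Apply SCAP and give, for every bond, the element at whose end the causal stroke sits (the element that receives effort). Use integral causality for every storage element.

β4 →Sf1  (Sf1 (Sf) sets flow on bond)
β2 →J3  (C1 integral (e out))
β1 →J2  (J3: bond 2 brought effort, rest push out)
β5 →I2  (0-jn J3 has e-setter on 2)
β0 →J1  (0-jn J2 has e-setter on 1)
β3 →I1  (J1 needs exactly one f-in)

#0 |J1
#1 |J2
#2 |J3
#3 |I1
#4 |Sf1
#5 |I2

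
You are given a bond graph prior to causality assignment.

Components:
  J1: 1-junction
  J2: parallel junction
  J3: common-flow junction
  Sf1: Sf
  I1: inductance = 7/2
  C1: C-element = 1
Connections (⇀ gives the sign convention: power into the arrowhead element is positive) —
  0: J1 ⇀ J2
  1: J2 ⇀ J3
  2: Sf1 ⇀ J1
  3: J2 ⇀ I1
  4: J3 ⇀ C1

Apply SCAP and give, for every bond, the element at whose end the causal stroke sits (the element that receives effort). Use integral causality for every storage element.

b0 stroke at J1
b1 stroke at J2
b2 stroke at Sf1
b3 stroke at I1
b4 stroke at J3

#2 stroke→Sf1  (Sf1 fixes flow; stroke at Sf1)
#0 stroke→J1  (common-f at J1 fixed by 2)
#3 stroke→I1  (I1: I, integral causality)
#1 stroke→J2  (J2 needs exactly one e-in)
#4 stroke→J3  (common-f at J3 fixed by 1)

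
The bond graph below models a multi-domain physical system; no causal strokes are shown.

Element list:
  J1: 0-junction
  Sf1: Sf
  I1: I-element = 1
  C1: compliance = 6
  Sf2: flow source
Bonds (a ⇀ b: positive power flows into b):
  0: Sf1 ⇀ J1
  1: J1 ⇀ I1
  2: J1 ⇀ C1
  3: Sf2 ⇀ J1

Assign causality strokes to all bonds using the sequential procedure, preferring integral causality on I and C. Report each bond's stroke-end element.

β0 |Sf1
β1 |I1
β2 |J1
β3 |Sf2

b0 →Sf1  (Sf1: flow source, stroke at near end)
b3 →Sf2  (Sf2 fixes flow; stroke at Sf2)
b1 →I1  (I1: I, integral causality)
b2 →J1  (only one effort-in slot at J1)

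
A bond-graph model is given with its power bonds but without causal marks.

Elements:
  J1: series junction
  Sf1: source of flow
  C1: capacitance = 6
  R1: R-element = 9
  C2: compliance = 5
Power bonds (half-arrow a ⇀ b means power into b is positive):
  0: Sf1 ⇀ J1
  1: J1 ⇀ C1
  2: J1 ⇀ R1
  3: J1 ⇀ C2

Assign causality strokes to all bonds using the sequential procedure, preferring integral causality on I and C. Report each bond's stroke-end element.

bond 0 |Sf1
bond 1 |J1
bond 2 |J1
bond 3 |J1

bond 0 |Sf1  (Sf1: flow source, stroke at near end)
bond 1 |J1  (J1 flow already set via bond 0)
bond 2 |J1  (common-f at J1 fixed by 0)
bond 3 |J1  (J1: bond 0 brought flow, rest push out)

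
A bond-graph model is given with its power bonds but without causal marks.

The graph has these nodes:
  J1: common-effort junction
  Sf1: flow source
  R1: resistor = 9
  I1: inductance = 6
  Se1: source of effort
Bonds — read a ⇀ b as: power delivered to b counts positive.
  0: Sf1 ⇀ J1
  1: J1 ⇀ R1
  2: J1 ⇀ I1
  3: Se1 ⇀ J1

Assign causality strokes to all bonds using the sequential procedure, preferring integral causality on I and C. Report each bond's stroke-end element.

β0 →Sf1  (Sf1 (Sf) sets flow on bond)
β3 →J1  (Se1 (Se) sets effort on bond)
β1 →R1  (0-jn J1 has e-setter on 3)
β2 →I1  (0-jn J1 has e-setter on 3)

#0 stroke at Sf1
#1 stroke at R1
#2 stroke at I1
#3 stroke at J1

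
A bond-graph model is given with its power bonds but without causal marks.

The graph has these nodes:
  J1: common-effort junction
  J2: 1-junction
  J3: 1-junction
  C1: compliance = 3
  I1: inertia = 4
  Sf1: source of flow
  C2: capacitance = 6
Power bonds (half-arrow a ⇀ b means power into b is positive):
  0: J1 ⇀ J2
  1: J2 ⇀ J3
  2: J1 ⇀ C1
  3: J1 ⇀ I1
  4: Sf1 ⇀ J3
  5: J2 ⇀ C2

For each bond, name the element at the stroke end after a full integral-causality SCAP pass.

#0 →J2
#1 →J3
#2 →J1
#3 →I1
#4 →Sf1
#5 →J2

#4 →Sf1  (Sf1 (Sf) sets flow on bond)
#1 →J3  (J3: bond 4 brought flow, rest push out)
#0 →J2  (common-f at J2 fixed by 1)
#5 →J2  (common-f at J2 fixed by 1)
#2 →J1  (prefer integral on C1)
#3 →I1  (J1: bond 2 brought effort, rest push out)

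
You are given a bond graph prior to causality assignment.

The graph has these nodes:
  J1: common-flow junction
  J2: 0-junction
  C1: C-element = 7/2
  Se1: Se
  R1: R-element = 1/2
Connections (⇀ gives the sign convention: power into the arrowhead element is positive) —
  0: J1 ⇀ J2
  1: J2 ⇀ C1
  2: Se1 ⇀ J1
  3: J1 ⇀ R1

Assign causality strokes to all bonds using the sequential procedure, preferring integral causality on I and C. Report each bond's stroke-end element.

bond 0 →J1
bond 1 →J2
bond 2 →J1
bond 3 →R1

#2 →J1  (Se1 fixes effort; stroke away)
#1 →J2  (C1 integral (e out))
#0 →J1  (J2: bond 1 brought effort, rest push out)
#3 →R1  (J1: last free bond brings flow in)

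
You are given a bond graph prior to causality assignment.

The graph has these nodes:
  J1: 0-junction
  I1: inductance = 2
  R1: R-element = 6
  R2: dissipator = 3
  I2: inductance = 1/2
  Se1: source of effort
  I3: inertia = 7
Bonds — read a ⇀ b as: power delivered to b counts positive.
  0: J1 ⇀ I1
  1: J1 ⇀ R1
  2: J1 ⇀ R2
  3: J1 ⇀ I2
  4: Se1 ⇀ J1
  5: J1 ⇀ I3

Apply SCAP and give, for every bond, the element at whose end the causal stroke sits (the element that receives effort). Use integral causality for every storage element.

β4 stroke at J1  (Se1 (Se) sets effort on bond)
β0 stroke at I1  (J1: bond 4 brought effort, rest push out)
β1 stroke at R1  (common-e at J1 fixed by 4)
β2 stroke at R2  (common-e at J1 fixed by 4)
β3 stroke at I2  (0-jn J1 has e-setter on 4)
β5 stroke at I3  (0-jn J1 has e-setter on 4)

β0 |I1
β1 |R1
β2 |R2
β3 |I2
β4 |J1
β5 |I3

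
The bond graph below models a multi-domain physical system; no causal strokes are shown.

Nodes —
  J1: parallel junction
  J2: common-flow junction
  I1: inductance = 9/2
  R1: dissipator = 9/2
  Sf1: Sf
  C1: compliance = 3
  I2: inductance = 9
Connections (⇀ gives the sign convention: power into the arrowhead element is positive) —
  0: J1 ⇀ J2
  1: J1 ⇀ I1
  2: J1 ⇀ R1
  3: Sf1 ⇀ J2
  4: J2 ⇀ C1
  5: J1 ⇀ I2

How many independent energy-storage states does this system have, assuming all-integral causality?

3  (C1, I1, I2 all integral)

β3 stroke→Sf1  (Sf1 (Sf) sets flow on bond)
β0 stroke→J2  (J2 flow already set via bond 3)
β4 stroke→J2  (J2: bond 3 brought flow, rest push out)
β1 stroke→I1  (I1 integral (f out))
β5 stroke→I2  (I2: I, integral causality)
β2 stroke→J1  (closing 0-jn rule on J1)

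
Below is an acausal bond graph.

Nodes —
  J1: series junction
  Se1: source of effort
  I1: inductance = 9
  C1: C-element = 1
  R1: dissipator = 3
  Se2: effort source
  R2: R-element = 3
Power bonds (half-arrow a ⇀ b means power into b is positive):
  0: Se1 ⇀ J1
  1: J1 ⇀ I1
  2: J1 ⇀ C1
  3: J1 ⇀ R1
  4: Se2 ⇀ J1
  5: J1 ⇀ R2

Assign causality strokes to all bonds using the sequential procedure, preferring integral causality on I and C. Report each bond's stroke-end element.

bond 0 |J1
bond 1 |I1
bond 2 |J1
bond 3 |J1
bond 4 |J1
bond 5 |J1

β0 →J1  (Se1 fixes effort; stroke away)
β4 →J1  (source Se2 imposes e)
β1 →I1  (I1 integral (f out))
β2 →J1  (J1: bond 1 brought flow, rest push out)
β3 →J1  (J1 flow already set via bond 1)
β5 →J1  (common-f at J1 fixed by 1)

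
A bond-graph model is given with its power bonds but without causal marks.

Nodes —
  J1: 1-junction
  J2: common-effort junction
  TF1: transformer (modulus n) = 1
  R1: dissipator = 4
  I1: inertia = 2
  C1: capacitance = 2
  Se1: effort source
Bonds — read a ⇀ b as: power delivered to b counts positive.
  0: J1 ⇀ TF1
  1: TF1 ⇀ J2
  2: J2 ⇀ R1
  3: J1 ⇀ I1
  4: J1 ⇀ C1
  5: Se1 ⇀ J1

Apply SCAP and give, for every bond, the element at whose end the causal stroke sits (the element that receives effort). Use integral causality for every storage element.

b5 stroke→J1  (Se1 fixes effort; stroke away)
b3 stroke→I1  (prefer integral on I1)
b0 stroke→J1  (1-jn J1 has f-setter on 3)
b4 stroke→J1  (1-jn J1 has f-setter on 3)
b1 stroke→TF1  (TF TF1: opposite of bond 0)
b2 stroke→J2  (J2 needs exactly one e-in)

b0 stroke at J1
b1 stroke at TF1
b2 stroke at J2
b3 stroke at I1
b4 stroke at J1
b5 stroke at J1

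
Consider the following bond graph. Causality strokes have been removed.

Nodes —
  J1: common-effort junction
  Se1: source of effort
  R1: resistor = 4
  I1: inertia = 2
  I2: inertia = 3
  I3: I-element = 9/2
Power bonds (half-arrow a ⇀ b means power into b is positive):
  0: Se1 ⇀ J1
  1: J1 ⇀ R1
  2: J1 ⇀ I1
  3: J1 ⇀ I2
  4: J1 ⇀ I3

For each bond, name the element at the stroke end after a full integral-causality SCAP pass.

β0 |J1
β1 |R1
β2 |I1
β3 |I2
β4 |I3

#0 stroke→J1  (Se1 (Se) sets effort on bond)
#1 stroke→R1  (0-jn J1 has e-setter on 0)
#2 stroke→I1  (common-e at J1 fixed by 0)
#3 stroke→I2  (J1: bond 0 brought effort, rest push out)
#4 stroke→I3  (0-jn J1 has e-setter on 0)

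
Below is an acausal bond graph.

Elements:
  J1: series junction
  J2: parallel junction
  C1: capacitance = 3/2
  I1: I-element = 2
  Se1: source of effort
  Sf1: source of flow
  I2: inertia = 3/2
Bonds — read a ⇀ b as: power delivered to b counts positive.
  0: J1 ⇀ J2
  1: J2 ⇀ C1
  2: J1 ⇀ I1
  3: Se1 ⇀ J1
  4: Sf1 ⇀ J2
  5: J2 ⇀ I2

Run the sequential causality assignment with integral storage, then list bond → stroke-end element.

β3 →J1  (Se1 fixes effort; stroke away)
β4 →Sf1  (source Sf1 imposes f)
β1 →J2  (C1: C, integral causality)
β0 →J1  (J2: bond 1 brought effort, rest push out)
β5 →I2  (J2: bond 1 brought effort, rest push out)
β2 →I1  (only one flow-in slot at J1)

b0 stroke→J1
b1 stroke→J2
b2 stroke→I1
b3 stroke→J1
b4 stroke→Sf1
b5 stroke→I2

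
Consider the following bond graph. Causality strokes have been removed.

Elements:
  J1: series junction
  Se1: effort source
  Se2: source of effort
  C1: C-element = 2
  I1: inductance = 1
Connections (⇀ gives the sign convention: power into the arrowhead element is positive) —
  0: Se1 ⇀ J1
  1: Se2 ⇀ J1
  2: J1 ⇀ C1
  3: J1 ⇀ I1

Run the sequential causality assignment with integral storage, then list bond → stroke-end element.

bond 0 stroke→J1
bond 1 stroke→J1
bond 2 stroke→J1
bond 3 stroke→I1

b0 stroke at J1  (Se1 fixes effort; stroke away)
b1 stroke at J1  (source Se2 imposes e)
b2 stroke at J1  (C1 outputs effort q/C1)
b3 stroke at I1  (only one flow-in slot at J1)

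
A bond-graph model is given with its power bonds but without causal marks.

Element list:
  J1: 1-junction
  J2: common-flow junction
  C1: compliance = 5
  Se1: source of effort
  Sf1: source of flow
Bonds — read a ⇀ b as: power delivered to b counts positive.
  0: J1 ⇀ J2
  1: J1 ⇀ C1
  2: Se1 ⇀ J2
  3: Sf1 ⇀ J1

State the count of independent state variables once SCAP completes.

1  (C1 all integral)

β2 |J2  (Se1: effort source, stroke at far end)
β3 |Sf1  (Sf1: flow source, stroke at near end)
β0 |J1  (J1 flow already set via bond 3)
β1 |J1  (J1: bond 3 brought flow, rest push out)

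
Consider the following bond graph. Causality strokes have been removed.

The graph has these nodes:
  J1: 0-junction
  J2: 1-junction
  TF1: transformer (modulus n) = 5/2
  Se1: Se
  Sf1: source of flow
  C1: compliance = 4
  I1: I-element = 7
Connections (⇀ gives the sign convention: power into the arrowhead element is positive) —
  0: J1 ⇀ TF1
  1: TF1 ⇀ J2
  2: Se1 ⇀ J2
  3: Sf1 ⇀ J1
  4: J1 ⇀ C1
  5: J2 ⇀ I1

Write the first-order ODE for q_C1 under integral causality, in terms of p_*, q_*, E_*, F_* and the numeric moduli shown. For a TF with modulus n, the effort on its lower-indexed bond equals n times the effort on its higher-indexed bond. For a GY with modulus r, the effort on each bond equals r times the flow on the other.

dq_C1/dt = F_Sf1 - 2*p_I1/35

b2 |J2  (Se1: effort source, stroke at far end)
b3 |Sf1  (Sf1 fixes flow; stroke at Sf1)
b4 |J1  (C1 outputs effort q/C1)
b0 |TF1  (common-e at J1 fixed by 4)
b1 |J2  (TF1 one-in-one-out from 0)
b5 |I1  (J2: last free bond brings flow in)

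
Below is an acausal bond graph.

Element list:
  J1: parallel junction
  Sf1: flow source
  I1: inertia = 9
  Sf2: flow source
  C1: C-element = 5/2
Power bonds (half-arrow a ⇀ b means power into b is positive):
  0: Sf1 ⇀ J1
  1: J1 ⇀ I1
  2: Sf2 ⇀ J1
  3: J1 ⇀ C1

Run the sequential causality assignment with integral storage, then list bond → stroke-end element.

bond 0 stroke→Sf1
bond 1 stroke→I1
bond 2 stroke→Sf2
bond 3 stroke→J1

b0 →Sf1  (Sf1 (Sf) sets flow on bond)
b2 →Sf2  (Sf2 fixes flow; stroke at Sf2)
b1 →I1  (I1: I, integral causality)
b3 →J1  (J1 needs exactly one e-in)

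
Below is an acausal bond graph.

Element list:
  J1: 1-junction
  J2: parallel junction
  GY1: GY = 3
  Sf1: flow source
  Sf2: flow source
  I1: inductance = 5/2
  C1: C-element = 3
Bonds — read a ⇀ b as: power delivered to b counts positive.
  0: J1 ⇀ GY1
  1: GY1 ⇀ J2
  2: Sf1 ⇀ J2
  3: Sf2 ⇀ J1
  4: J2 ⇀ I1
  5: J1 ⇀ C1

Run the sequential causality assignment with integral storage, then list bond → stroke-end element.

bond 0 stroke at J1
bond 1 stroke at J2
bond 2 stroke at Sf1
bond 3 stroke at Sf2
bond 4 stroke at I1
bond 5 stroke at J1

#2 stroke→Sf1  (source Sf1 imposes f)
#3 stroke→Sf2  (Sf2: flow source, stroke at near end)
#0 stroke→J1  (common-f at J1 fixed by 3)
#5 stroke→J1  (J1: bond 3 brought flow, rest push out)
#1 stroke→J2  (GY1 both-in/both-out from 0)
#4 stroke→I1  (J2 effort already set via bond 1)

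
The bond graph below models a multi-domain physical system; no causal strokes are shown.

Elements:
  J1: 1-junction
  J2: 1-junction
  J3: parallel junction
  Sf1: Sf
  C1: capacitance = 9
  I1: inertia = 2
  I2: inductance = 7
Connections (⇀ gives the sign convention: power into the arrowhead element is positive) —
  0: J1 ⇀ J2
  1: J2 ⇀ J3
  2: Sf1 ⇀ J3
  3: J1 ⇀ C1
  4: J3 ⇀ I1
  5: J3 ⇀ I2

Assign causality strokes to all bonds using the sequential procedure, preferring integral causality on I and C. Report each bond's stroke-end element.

bond 0 |J2
bond 1 |J3
bond 2 |Sf1
bond 3 |J1
bond 4 |I1
bond 5 |I2

bond 2 stroke→Sf1  (source Sf1 imposes f)
bond 3 stroke→J1  (C1 outputs effort q/C1)
bond 0 stroke→J2  (J1: last free bond brings flow in)
bond 1 stroke→J3  (J2 needs exactly one f-in)
bond 4 stroke→I1  (common-e at J3 fixed by 1)
bond 5 stroke→I2  (J3: bond 1 brought effort, rest push out)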